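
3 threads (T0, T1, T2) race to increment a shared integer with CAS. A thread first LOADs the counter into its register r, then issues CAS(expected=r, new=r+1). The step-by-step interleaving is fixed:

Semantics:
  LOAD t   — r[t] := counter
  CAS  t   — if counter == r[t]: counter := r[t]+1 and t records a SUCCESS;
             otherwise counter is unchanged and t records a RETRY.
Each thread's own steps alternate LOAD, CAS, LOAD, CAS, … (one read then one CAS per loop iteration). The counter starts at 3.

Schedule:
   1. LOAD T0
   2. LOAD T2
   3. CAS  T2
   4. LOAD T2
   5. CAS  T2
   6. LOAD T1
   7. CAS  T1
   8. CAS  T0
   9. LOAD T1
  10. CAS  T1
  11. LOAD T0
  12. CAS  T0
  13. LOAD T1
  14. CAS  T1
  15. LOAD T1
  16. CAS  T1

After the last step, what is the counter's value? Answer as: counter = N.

   1) LOAD T0:  M=3  r_T0=3
   2) LOAD T2:  M=3  r_T2=3
   3) CAS  T2:  M=4  r_T2=3 ✓
   4) LOAD T2:  M=4  r_T2=4
   5) CAS  T2:  M=5  r_T2=4 ✓
   6) LOAD T1:  M=5  r_T1=5
   7) CAS  T1:  M=6  r_T1=5 ✓
   8) CAS  T0:  M=6  r_T0=3 ✗
   9) LOAD T1:  M=6  r_T1=6
  10) CAS  T1:  M=7  r_T1=6 ✓
  11) LOAD T0:  M=7  r_T0=7
  12) CAS  T0:  M=8  r_T0=7 ✓
  13) LOAD T1:  M=8  r_T1=8
  14) CAS  T1:  M=9  r_T1=8 ✓
  15) LOAD T1:  M=9  r_T1=9
  16) CAS  T1:  M=10  r_T1=9 ✓

counter = 10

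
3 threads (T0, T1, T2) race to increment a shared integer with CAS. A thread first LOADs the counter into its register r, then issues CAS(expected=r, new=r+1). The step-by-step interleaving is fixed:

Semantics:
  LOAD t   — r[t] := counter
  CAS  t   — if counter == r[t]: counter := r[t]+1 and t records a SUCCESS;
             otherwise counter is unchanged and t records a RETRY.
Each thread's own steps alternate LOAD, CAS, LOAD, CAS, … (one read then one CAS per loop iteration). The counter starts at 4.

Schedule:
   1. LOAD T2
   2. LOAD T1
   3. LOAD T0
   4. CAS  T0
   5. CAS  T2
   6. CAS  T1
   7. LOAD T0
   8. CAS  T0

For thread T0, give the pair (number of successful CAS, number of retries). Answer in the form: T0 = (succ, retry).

   1) LOAD T2:  M=4  r_T2=4
   2) LOAD T1:  M=4  r_T1=4
   3) LOAD T0:  M=4  r_T0=4
   4) CAS  T0:  M=5  r_T0=4 ✓
   5) CAS  T2:  M=5  r_T2=4 ✗
   6) CAS  T1:  M=5  r_T1=4 ✗
   7) LOAD T0:  M=5  r_T0=5
   8) CAS  T0:  M=6  r_T0=5 ✓

T0 = (2, 0)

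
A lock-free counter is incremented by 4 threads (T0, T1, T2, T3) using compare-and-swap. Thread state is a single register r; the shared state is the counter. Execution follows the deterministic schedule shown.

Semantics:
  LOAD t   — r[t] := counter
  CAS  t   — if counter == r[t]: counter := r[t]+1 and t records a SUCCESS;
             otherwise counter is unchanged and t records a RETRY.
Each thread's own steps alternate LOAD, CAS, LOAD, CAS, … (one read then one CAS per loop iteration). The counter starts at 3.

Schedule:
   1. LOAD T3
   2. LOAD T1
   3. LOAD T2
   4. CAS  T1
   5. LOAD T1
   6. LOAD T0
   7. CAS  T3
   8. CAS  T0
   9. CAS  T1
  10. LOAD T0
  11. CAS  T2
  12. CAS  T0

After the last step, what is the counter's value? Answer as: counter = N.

   1) LOAD T3:  M=3  r_T3=3
   2) LOAD T1:  M=3  r_T1=3
   3) LOAD T2:  M=3  r_T2=3
   4) CAS  T1:  M=4  r_T1=3 ✓
   5) LOAD T1:  M=4  r_T1=4
   6) LOAD T0:  M=4  r_T0=4
   7) CAS  T3:  M=4  r_T3=3 ✗
   8) CAS  T0:  M=5  r_T0=4 ✓
   9) CAS  T1:  M=5  r_T1=4 ✗
  10) LOAD T0:  M=5  r_T0=5
  11) CAS  T2:  M=5  r_T2=3 ✗
  12) CAS  T0:  M=6  r_T0=5 ✓

counter = 6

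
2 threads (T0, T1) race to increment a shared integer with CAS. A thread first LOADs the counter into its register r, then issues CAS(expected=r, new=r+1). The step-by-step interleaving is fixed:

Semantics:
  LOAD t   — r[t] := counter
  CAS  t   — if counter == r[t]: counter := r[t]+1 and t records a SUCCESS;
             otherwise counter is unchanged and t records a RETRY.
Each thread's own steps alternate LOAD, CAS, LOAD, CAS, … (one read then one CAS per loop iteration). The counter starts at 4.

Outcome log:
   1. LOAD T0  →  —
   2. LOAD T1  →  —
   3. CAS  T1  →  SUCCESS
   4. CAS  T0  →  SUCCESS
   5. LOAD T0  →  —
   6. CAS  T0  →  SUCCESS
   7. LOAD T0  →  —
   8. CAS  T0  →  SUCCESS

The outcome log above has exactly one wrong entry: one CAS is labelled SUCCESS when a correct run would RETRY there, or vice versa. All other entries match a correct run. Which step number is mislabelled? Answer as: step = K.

step = 4

Correct run:
#1 T0 reads 4
#2 T1 reads 4
#3 T1 CAS(4→5) writes; counter now 5
#4 T0 CAS(4→5) fails; counter now 5
#5 T0 reads 5
#6 T0 CAS(5→6) writes; counter now 6
#7 T0 reads 6
#8 T0 CAS(6→7) writes; counter now 7
Mismatch at 4.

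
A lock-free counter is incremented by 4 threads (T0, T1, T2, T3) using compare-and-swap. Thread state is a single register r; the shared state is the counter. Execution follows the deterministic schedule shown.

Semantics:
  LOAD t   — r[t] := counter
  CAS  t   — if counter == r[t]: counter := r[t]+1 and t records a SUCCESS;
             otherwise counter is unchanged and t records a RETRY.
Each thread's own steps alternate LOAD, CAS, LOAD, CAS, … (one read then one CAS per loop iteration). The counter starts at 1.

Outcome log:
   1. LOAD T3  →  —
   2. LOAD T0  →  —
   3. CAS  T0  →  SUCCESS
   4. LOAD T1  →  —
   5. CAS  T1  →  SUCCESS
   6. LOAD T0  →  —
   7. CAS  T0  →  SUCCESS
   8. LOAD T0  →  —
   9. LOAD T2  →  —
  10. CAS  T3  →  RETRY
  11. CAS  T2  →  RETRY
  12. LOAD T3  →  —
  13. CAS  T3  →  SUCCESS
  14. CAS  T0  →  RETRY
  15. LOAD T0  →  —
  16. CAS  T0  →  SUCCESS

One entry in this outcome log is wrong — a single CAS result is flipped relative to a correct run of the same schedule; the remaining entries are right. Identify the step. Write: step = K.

step = 11

Re-executing:
T3 LOAD — after: cnt=1, r=1 — load
T0 LOAD — after: cnt=1, r=1 — load
T0 CAS — after: cnt=2, r=1 — ok
T1 LOAD — after: cnt=2, r=2 — load
T1 CAS — after: cnt=3, r=2 — ok
T0 LOAD — after: cnt=3, r=3 — load
T0 CAS — after: cnt=4, r=3 — ok
T0 LOAD — after: cnt=4, r=4 — load
T2 LOAD — after: cnt=4, r=4 — load
T3 CAS — after: cnt=4, r=1 — retry
T2 CAS — after: cnt=5, r=4 — ok
T3 LOAD — after: cnt=5, r=5 — load
T3 CAS — after: cnt=6, r=5 — ok
T0 CAS — after: cnt=6, r=4 — retry
T0 LOAD — after: cnt=6, r=6 — load
T0 CAS — after: cnt=7, r=6 — ok
Mismatch at 11.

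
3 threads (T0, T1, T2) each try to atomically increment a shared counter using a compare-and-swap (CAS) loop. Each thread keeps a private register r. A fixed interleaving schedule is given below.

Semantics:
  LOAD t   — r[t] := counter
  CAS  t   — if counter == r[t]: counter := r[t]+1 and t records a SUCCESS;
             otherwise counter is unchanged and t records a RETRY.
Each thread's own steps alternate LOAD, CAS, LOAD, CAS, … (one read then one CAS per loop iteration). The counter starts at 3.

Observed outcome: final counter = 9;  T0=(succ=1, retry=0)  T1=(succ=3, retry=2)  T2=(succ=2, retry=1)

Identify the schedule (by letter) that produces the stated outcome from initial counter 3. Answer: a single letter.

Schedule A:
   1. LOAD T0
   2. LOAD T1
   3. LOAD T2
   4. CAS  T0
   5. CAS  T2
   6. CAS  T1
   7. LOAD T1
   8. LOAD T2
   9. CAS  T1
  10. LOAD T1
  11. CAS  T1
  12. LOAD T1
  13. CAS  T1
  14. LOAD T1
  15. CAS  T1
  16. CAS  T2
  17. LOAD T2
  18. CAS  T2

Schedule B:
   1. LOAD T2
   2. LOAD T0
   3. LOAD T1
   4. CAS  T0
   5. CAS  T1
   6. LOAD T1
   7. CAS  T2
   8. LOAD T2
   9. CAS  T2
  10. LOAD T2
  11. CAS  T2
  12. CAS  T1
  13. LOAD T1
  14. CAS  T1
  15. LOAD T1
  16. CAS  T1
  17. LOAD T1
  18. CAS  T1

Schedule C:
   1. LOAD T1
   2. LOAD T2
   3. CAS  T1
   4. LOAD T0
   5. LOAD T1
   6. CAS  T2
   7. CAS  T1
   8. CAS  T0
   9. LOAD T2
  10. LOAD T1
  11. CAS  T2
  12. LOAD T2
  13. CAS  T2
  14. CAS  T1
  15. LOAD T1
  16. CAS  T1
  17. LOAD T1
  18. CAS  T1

Simulating candidate B:
[1] T2.load  rd  (counter 3, T2.r 3)
[2] T0.load  rd  (counter 3, T0.r 3)
[3] T1.load  rd  (counter 3, T1.r 3)
[4] T0.cas  hit  (counter 4, T0.r 3)
[5] T1.cas  miss  (counter 4, T1.r 3)
[6] T1.load  rd  (counter 4, T1.r 4)
[7] T2.cas  miss  (counter 4, T2.r 3)
[8] T2.load  rd  (counter 4, T2.r 4)
[9] T2.cas  hit  (counter 5, T2.r 4)
[10] T2.load  rd  (counter 5, T2.r 5)
[11] T2.cas  hit  (counter 6, T2.r 5)
[12] T1.cas  miss  (counter 6, T1.r 4)
[13] T1.load  rd  (counter 6, T1.r 6)
[14] T1.cas  hit  (counter 7, T1.r 6)
[15] T1.load  rd  (counter 7, T1.r 7)
[16] T1.cas  hit  (counter 8, T1.r 7)
[17] T1.load  rd  (counter 8, T1.r 8)
[18] T1.cas  hit  (counter 9, T1.r 8)

B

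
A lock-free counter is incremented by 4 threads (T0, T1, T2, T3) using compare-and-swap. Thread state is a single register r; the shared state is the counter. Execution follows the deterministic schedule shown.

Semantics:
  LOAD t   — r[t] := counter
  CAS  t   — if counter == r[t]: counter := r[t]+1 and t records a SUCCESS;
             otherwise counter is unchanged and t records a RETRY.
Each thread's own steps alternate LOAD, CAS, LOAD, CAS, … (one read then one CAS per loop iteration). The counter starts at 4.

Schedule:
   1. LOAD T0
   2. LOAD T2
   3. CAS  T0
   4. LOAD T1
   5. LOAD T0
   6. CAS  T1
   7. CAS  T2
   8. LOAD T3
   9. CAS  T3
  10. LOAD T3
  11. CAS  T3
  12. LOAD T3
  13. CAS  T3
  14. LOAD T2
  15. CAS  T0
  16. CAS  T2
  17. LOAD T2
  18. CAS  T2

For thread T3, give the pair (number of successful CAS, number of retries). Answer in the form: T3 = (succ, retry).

T0 LOAD — after: cnt=4, r=4 — load
T2 LOAD — after: cnt=4, r=4 — load
T0 CAS — after: cnt=5, r=4 — ok
T1 LOAD — after: cnt=5, r=5 — load
T0 LOAD — after: cnt=5, r=5 — load
T1 CAS — after: cnt=6, r=5 — ok
T2 CAS — after: cnt=6, r=4 — retry
T3 LOAD — after: cnt=6, r=6 — load
T3 CAS — after: cnt=7, r=6 — ok
T3 LOAD — after: cnt=7, r=7 — load
T3 CAS — after: cnt=8, r=7 — ok
T3 LOAD — after: cnt=8, r=8 — load
T3 CAS — after: cnt=9, r=8 — ok
T2 LOAD — after: cnt=9, r=9 — load
T0 CAS — after: cnt=9, r=5 — retry
T2 CAS — after: cnt=10, r=9 — ok
T2 LOAD — after: cnt=10, r=10 — load
T2 CAS — after: cnt=11, r=10 — ok

T3 = (3, 0)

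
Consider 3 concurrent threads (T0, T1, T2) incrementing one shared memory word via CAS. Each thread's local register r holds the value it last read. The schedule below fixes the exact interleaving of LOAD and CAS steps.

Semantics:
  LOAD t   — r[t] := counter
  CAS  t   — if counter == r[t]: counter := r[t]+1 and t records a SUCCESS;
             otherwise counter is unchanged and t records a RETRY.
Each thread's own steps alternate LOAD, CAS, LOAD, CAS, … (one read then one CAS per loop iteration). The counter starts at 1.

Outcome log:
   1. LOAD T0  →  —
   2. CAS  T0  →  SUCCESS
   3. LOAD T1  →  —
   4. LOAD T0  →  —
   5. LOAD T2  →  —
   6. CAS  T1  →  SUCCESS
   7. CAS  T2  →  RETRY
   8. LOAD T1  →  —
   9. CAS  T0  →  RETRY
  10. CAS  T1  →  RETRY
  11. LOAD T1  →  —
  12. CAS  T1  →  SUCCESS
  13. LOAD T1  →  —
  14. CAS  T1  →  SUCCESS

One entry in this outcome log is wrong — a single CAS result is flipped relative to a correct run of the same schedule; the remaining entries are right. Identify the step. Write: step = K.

step = 10

Reference trace:
step 1: T0 LOAD ⇒ load; ctr=1 reg=1
step 2: T0 CAS ⇒ ok; ctr=2 reg=1
step 3: T1 LOAD ⇒ load; ctr=2 reg=2
step 4: T0 LOAD ⇒ load; ctr=2 reg=2
step 5: T2 LOAD ⇒ load; ctr=2 reg=2
step 6: T1 CAS ⇒ ok; ctr=3 reg=2
step 7: T2 CAS ⇒ retry; ctr=3 reg=2
step 8: T1 LOAD ⇒ load; ctr=3 reg=3
step 9: T0 CAS ⇒ retry; ctr=3 reg=2
step 10: T1 CAS ⇒ ok; ctr=4 reg=3
step 11: T1 LOAD ⇒ load; ctr=4 reg=4
step 12: T1 CAS ⇒ ok; ctr=5 reg=4
step 13: T1 LOAD ⇒ load; ctr=5 reg=5
step 14: T1 CAS ⇒ ok; ctr=6 reg=5
Log disagrees first at step 10.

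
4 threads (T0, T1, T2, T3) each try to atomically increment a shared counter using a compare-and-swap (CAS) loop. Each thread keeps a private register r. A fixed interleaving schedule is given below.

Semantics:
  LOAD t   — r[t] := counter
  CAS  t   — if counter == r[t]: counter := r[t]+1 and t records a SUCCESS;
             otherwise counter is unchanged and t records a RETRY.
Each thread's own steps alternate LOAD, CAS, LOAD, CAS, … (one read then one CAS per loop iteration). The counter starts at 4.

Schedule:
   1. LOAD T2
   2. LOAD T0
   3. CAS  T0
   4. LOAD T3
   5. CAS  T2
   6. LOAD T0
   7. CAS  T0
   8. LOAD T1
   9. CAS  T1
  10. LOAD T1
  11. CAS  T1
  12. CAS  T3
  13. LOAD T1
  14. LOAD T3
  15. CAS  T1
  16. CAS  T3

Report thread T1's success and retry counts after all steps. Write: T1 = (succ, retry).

T1 = (3, 0)

#1 T2 reads 4
#2 T0 reads 4
#3 T0 CAS(4→5) writes; counter now 5
#4 T3 reads 5
#5 T2 CAS(4→5) fails; counter now 5
#6 T0 reads 5
#7 T0 CAS(5→6) writes; counter now 6
#8 T1 reads 6
#9 T1 CAS(6→7) writes; counter now 7
#10 T1 reads 7
#11 T1 CAS(7→8) writes; counter now 8
#12 T3 CAS(5→6) fails; counter now 8
#13 T1 reads 8
#14 T3 reads 8
#15 T1 CAS(8→9) writes; counter now 9
#16 T3 CAS(8→9) fails; counter now 9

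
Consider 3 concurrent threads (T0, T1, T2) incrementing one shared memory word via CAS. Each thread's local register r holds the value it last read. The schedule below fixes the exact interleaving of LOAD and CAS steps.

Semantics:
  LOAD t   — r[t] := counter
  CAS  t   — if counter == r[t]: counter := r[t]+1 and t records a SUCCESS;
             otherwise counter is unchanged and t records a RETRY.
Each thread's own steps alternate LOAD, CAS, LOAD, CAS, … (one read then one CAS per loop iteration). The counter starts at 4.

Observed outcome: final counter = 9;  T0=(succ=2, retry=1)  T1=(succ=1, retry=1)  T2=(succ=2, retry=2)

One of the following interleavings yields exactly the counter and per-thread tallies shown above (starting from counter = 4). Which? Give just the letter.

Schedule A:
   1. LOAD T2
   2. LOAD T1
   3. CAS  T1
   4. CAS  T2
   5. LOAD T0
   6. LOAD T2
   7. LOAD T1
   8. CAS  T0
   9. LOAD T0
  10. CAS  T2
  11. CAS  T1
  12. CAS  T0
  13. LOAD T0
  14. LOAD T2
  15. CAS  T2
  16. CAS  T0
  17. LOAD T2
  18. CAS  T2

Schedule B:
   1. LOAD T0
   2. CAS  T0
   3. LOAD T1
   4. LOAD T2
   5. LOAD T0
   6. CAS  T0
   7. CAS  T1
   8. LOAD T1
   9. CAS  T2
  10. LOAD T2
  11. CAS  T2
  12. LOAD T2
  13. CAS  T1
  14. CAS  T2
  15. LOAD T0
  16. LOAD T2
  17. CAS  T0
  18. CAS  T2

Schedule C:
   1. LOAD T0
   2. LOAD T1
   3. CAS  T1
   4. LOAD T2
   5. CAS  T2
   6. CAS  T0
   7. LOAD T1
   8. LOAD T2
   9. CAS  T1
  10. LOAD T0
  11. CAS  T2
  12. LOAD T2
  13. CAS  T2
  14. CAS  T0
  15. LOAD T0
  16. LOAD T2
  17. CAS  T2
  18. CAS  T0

A

Run A:
   1) LOAD T2:  M=4  r_T2=4
   2) LOAD T1:  M=4  r_T1=4
   3) CAS  T1:  M=5  r_T1=4 ✓
   4) CAS  T2:  M=5  r_T2=4 ✗
   5) LOAD T0:  M=5  r_T0=5
   6) LOAD T2:  M=5  r_T2=5
   7) LOAD T1:  M=5  r_T1=5
   8) CAS  T0:  M=6  r_T0=5 ✓
   9) LOAD T0:  M=6  r_T0=6
  10) CAS  T2:  M=6  r_T2=5 ✗
  11) CAS  T1:  M=6  r_T1=5 ✗
  12) CAS  T0:  M=7  r_T0=6 ✓
  13) LOAD T0:  M=7  r_T0=7
  14) LOAD T2:  M=7  r_T2=7
  15) CAS  T2:  M=8  r_T2=7 ✓
  16) CAS  T0:  M=8  r_T0=7 ✗
  17) LOAD T2:  M=8  r_T2=8
  18) CAS  T2:  M=9  r_T2=8 ✓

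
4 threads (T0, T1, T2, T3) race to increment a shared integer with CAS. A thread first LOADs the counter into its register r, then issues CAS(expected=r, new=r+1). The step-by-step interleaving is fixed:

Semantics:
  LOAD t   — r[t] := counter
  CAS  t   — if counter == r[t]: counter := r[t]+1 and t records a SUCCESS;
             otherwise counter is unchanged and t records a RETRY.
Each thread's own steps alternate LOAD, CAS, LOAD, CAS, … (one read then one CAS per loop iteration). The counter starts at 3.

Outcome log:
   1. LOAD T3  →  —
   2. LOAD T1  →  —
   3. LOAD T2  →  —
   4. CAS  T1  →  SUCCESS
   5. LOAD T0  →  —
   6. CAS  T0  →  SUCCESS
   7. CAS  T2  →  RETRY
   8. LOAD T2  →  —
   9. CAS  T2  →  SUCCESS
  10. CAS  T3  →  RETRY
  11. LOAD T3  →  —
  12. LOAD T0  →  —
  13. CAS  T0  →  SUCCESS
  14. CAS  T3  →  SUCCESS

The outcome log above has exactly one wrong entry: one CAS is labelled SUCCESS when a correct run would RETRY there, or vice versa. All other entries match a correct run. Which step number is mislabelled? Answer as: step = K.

step = 14

Correct run:
step 1: T3 LOAD ⇒ load; ctr=3 reg=3
step 2: T1 LOAD ⇒ load; ctr=3 reg=3
step 3: T2 LOAD ⇒ load; ctr=3 reg=3
step 4: T1 CAS ⇒ ok; ctr=4 reg=3
step 5: T0 LOAD ⇒ load; ctr=4 reg=4
step 6: T0 CAS ⇒ ok; ctr=5 reg=4
step 7: T2 CAS ⇒ retry; ctr=5 reg=3
step 8: T2 LOAD ⇒ load; ctr=5 reg=5
step 9: T2 CAS ⇒ ok; ctr=6 reg=5
step 10: T3 CAS ⇒ retry; ctr=6 reg=3
step 11: T3 LOAD ⇒ load; ctr=6 reg=6
step 12: T0 LOAD ⇒ load; ctr=6 reg=6
step 13: T0 CAS ⇒ ok; ctr=7 reg=6
step 14: T3 CAS ⇒ retry; ctr=7 reg=6
Flip is step 14.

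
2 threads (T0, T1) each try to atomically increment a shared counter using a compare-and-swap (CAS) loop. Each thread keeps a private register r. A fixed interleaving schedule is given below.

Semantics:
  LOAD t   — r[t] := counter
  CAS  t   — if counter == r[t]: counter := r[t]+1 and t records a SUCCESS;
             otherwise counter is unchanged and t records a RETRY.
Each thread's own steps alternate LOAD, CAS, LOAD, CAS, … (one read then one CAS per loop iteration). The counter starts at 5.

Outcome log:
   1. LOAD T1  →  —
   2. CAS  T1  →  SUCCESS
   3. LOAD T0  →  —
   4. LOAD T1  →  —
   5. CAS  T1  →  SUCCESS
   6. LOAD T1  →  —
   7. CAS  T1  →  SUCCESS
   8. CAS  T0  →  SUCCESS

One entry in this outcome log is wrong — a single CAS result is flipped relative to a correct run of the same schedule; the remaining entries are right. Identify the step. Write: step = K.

Re-executing:
1. LOAD T1 → mem=5 r[T1]=5 [LOAD]
2. CAS T1 → mem=6 r[T1]=5 [OK]
3. LOAD T0 → mem=6 r[T0]=6 [LOAD]
4. LOAD T1 → mem=6 r[T1]=6 [LOAD]
5. CAS T1 → mem=7 r[T1]=6 [OK]
6. LOAD T1 → mem=7 r[T1]=7 [LOAD]
7. CAS T1 → mem=8 r[T1]=7 [OK]
8. CAS T0 → mem=8 r[T0]=6 [RETRY]
Log disagrees first at step 8.

step = 8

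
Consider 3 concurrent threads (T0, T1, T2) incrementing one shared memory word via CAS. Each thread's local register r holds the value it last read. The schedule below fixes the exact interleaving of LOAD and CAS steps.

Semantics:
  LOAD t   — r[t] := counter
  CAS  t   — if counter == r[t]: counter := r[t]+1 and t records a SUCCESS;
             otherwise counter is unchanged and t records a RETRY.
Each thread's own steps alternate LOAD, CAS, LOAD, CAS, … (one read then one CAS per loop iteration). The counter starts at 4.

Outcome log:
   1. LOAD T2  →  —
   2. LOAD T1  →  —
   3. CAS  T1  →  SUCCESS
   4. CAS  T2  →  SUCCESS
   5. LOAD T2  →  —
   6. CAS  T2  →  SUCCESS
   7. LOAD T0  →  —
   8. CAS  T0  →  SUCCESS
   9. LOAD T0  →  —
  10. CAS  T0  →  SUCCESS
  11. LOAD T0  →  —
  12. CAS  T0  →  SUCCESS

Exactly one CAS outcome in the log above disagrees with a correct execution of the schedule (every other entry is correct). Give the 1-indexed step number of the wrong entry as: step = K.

step = 4

Re-executing:
1. LOAD T2 → mem=4 r[T2]=4 [LOAD]
2. LOAD T1 → mem=4 r[T1]=4 [LOAD]
3. CAS T1 → mem=5 r[T1]=4 [OK]
4. CAS T2 → mem=5 r[T2]=4 [RETRY]
5. LOAD T2 → mem=5 r[T2]=5 [LOAD]
6. CAS T2 → mem=6 r[T2]=5 [OK]
7. LOAD T0 → mem=6 r[T0]=6 [LOAD]
8. CAS T0 → mem=7 r[T0]=6 [OK]
9. LOAD T0 → mem=7 r[T0]=7 [LOAD]
10. CAS T0 → mem=8 r[T0]=7 [OK]
11. LOAD T0 → mem=8 r[T0]=8 [LOAD]
12. CAS T0 → mem=9 r[T0]=8 [OK]
Log disagrees first at step 4.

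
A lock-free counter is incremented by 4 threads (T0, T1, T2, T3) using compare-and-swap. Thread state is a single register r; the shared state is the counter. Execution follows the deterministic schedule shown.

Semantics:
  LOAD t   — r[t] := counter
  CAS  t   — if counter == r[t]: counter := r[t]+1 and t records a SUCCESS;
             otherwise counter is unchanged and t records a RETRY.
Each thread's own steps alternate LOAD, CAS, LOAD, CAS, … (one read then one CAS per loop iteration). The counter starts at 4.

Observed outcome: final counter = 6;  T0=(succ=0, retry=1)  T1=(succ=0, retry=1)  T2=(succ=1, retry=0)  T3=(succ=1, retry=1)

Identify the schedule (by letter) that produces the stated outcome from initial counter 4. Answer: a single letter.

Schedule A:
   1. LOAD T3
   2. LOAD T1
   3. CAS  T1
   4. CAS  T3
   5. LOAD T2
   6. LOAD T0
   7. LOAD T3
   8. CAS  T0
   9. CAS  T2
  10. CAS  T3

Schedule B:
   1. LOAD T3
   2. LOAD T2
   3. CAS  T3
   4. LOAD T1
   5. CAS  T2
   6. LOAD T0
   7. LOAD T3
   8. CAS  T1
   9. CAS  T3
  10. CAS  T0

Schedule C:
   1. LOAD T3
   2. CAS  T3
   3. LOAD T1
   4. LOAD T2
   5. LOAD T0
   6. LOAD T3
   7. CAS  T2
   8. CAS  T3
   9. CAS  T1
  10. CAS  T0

C

Run C:
   1) LOAD T3:  M=4  r_T3=4
   2) CAS  T3:  M=5  r_T3=4 ✓
   3) LOAD T1:  M=5  r_T1=5
   4) LOAD T2:  M=5  r_T2=5
   5) LOAD T0:  M=5  r_T0=5
   6) LOAD T3:  M=5  r_T3=5
   7) CAS  T2:  M=6  r_T2=5 ✓
   8) CAS  T3:  M=6  r_T3=5 ✗
   9) CAS  T1:  M=6  r_T1=5 ✗
  10) CAS  T0:  M=6  r_T0=5 ✗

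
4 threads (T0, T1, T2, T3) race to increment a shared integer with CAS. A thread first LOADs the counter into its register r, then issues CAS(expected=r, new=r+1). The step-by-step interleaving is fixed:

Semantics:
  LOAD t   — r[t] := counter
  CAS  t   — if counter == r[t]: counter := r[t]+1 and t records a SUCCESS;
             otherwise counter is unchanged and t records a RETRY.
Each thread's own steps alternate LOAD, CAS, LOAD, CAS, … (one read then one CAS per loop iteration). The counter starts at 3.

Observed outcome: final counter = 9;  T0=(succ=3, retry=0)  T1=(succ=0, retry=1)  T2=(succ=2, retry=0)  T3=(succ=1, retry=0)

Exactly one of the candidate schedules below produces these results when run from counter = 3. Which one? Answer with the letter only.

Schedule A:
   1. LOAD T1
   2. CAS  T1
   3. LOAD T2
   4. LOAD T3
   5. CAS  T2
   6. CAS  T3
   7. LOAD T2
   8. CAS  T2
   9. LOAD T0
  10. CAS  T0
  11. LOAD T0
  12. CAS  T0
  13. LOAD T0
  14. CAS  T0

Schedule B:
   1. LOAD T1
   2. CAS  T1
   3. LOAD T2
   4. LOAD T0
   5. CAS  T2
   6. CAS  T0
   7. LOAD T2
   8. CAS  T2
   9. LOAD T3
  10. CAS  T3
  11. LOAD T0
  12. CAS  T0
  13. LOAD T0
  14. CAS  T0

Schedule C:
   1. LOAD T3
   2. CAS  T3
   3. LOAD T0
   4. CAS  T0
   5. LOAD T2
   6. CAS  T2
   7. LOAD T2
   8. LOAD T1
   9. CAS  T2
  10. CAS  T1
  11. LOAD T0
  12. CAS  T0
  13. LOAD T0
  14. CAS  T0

C

Tracing schedule C:
#1 T3 reads 3
#2 T3 CAS(3→4) writes; counter now 4
#3 T0 reads 4
#4 T0 CAS(4→5) writes; counter now 5
#5 T2 reads 5
#6 T2 CAS(5→6) writes; counter now 6
#7 T2 reads 6
#8 T1 reads 6
#9 T2 CAS(6→7) writes; counter now 7
#10 T1 CAS(6→7) fails; counter now 7
#11 T0 reads 7
#12 T0 CAS(7→8) writes; counter now 8
#13 T0 reads 8
#14 T0 CAS(8→9) writes; counter now 9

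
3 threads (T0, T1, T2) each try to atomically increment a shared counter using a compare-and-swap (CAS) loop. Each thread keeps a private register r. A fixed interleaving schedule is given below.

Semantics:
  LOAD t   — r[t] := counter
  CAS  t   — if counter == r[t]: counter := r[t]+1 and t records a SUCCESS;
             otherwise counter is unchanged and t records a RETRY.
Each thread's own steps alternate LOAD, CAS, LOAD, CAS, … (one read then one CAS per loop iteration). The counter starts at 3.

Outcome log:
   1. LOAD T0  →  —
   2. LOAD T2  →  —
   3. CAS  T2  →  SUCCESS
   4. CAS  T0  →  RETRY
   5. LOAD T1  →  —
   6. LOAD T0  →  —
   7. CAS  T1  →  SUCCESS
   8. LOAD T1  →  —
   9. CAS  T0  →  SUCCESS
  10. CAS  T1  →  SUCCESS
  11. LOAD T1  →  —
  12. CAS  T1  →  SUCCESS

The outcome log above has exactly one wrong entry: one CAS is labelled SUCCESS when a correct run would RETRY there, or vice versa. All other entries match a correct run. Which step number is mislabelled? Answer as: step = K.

Reference trace:
T0 LOAD — after: cnt=3, r=3 — load
T2 LOAD — after: cnt=3, r=3 — load
T2 CAS — after: cnt=4, r=3 — ok
T0 CAS — after: cnt=4, r=3 — retry
T1 LOAD — after: cnt=4, r=4 — load
T0 LOAD — after: cnt=4, r=4 — load
T1 CAS — after: cnt=5, r=4 — ok
T1 LOAD — after: cnt=5, r=5 — load
T0 CAS — after: cnt=5, r=4 — retry
T1 CAS — after: cnt=6, r=5 — ok
T1 LOAD — after: cnt=6, r=6 — load
T1 CAS — after: cnt=7, r=6 — ok
Log disagrees first at step 9.

step = 9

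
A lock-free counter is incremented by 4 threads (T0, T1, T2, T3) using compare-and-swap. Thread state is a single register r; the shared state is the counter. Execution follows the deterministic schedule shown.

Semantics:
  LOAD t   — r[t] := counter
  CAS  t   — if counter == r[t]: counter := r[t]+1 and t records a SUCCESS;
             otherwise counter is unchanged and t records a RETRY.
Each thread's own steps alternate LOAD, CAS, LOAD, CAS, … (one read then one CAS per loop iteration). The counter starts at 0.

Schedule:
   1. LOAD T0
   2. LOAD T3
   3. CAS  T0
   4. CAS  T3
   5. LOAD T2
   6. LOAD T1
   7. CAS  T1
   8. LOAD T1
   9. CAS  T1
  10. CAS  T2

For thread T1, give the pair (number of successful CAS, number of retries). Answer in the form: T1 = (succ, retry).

[1] T0.load  rd  (counter 0, T0.r 0)
[2] T3.load  rd  (counter 0, T3.r 0)
[3] T0.cas  hit  (counter 1, T0.r 0)
[4] T3.cas  miss  (counter 1, T3.r 0)
[5] T2.load  rd  (counter 1, T2.r 1)
[6] T1.load  rd  (counter 1, T1.r 1)
[7] T1.cas  hit  (counter 2, T1.r 1)
[8] T1.load  rd  (counter 2, T1.r 2)
[9] T1.cas  hit  (counter 3, T1.r 2)
[10] T2.cas  miss  (counter 3, T2.r 1)

T1 = (2, 0)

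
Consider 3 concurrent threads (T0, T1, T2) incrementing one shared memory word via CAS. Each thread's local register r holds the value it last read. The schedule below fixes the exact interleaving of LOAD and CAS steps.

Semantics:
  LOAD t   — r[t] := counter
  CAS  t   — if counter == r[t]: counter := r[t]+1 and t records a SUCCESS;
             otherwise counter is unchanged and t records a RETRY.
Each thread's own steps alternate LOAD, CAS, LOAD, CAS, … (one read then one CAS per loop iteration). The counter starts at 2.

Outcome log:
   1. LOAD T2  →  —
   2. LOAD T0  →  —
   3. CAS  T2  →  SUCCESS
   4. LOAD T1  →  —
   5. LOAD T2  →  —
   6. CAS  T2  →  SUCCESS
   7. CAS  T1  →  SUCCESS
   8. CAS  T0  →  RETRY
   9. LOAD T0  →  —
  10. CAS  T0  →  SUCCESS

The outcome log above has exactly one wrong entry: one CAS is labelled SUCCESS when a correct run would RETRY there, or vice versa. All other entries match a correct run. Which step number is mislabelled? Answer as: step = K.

Correct run:
step 1: T2 LOAD ⇒ load; ctr=2 reg=2
step 2: T0 LOAD ⇒ load; ctr=2 reg=2
step 3: T2 CAS ⇒ ok; ctr=3 reg=2
step 4: T1 LOAD ⇒ load; ctr=3 reg=3
step 5: T2 LOAD ⇒ load; ctr=3 reg=3
step 6: T2 CAS ⇒ ok; ctr=4 reg=3
step 7: T1 CAS ⇒ retry; ctr=4 reg=3
step 8: T0 CAS ⇒ retry; ctr=4 reg=2
step 9: T0 LOAD ⇒ load; ctr=4 reg=4
step 10: T0 CAS ⇒ ok; ctr=5 reg=4
Flip is step 7.

step = 7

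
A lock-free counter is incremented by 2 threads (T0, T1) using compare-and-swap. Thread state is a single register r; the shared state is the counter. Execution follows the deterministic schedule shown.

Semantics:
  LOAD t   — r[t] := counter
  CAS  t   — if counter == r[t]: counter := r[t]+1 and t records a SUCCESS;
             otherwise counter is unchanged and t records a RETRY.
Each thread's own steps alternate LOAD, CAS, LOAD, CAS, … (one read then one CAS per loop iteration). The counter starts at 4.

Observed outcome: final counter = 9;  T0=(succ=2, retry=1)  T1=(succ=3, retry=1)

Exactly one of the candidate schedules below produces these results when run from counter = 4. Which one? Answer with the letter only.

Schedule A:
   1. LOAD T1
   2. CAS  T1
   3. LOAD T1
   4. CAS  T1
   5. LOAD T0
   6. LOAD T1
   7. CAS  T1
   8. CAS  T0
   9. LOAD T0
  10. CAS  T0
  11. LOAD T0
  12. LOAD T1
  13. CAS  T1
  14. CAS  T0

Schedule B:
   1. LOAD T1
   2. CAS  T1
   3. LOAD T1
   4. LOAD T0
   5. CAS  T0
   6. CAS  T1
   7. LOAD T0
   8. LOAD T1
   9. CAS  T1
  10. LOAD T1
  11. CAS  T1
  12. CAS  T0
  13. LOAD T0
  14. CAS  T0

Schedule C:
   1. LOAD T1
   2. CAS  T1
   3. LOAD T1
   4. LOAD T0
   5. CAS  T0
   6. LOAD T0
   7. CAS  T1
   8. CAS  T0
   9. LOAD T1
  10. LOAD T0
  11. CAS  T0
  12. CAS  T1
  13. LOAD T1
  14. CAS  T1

Tracing schedule B:
step 1: T1 LOAD ⇒ load; ctr=4 reg=4
step 2: T1 CAS ⇒ ok; ctr=5 reg=4
step 3: T1 LOAD ⇒ load; ctr=5 reg=5
step 4: T0 LOAD ⇒ load; ctr=5 reg=5
step 5: T0 CAS ⇒ ok; ctr=6 reg=5
step 6: T1 CAS ⇒ retry; ctr=6 reg=5
step 7: T0 LOAD ⇒ load; ctr=6 reg=6
step 8: T1 LOAD ⇒ load; ctr=6 reg=6
step 9: T1 CAS ⇒ ok; ctr=7 reg=6
step 10: T1 LOAD ⇒ load; ctr=7 reg=7
step 11: T1 CAS ⇒ ok; ctr=8 reg=7
step 12: T0 CAS ⇒ retry; ctr=8 reg=6
step 13: T0 LOAD ⇒ load; ctr=8 reg=8
step 14: T0 CAS ⇒ ok; ctr=9 reg=8

B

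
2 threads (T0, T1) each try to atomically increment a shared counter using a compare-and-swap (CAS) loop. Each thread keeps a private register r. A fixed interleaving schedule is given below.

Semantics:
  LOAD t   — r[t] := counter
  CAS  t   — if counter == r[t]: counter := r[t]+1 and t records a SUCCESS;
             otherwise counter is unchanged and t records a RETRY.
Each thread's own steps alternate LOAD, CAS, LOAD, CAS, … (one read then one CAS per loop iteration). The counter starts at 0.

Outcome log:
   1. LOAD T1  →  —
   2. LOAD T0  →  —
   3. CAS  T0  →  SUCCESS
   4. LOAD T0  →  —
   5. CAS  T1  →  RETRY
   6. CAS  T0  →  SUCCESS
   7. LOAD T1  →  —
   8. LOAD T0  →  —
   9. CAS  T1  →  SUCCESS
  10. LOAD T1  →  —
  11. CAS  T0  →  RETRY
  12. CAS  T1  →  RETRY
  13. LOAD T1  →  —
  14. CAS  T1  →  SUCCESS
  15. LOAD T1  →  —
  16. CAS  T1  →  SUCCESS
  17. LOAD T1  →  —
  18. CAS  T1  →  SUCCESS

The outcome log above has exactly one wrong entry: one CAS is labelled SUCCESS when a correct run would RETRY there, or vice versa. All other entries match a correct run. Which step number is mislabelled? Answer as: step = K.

Correct run:
#1 T1 reads 0
#2 T0 reads 0
#3 T0 CAS(0→1) writes; counter now 1
#4 T0 reads 1
#5 T1 CAS(0→1) fails; counter now 1
#6 T0 CAS(1→2) writes; counter now 2
#7 T1 reads 2
#8 T0 reads 2
#9 T1 CAS(2→3) writes; counter now 3
#10 T1 reads 3
#11 T0 CAS(2→3) fails; counter now 3
#12 T1 CAS(3→4) writes; counter now 4
#13 T1 reads 4
#14 T1 CAS(4→5) writes; counter now 5
#15 T1 reads 5
#16 T1 CAS(5→6) writes; counter now 6
#17 T1 reads 6
#18 T1 CAS(6→7) writes; counter now 7
Mismatch at 12.

step = 12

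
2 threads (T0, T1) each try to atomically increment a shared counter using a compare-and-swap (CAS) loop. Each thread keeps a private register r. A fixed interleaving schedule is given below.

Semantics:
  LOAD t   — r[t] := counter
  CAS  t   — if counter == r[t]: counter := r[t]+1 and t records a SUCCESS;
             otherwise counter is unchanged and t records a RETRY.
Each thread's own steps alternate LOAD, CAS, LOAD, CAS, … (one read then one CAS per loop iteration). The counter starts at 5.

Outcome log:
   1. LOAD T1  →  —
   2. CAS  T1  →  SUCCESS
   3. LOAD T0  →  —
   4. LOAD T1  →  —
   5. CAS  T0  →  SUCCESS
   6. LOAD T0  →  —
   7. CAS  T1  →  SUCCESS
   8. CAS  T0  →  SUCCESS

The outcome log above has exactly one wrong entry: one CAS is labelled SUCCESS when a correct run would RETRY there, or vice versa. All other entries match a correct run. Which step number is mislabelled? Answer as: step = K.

Correct run:
[1] T1.load  rd  (counter 5, T1.r 5)
[2] T1.cas  hit  (counter 6, T1.r 5)
[3] T0.load  rd  (counter 6, T0.r 6)
[4] T1.load  rd  (counter 6, T1.r 6)
[5] T0.cas  hit  (counter 7, T0.r 6)
[6] T0.load  rd  (counter 7, T0.r 7)
[7] T1.cas  miss  (counter 7, T1.r 6)
[8] T0.cas  hit  (counter 8, T0.r 7)
Flip is step 7.

step = 7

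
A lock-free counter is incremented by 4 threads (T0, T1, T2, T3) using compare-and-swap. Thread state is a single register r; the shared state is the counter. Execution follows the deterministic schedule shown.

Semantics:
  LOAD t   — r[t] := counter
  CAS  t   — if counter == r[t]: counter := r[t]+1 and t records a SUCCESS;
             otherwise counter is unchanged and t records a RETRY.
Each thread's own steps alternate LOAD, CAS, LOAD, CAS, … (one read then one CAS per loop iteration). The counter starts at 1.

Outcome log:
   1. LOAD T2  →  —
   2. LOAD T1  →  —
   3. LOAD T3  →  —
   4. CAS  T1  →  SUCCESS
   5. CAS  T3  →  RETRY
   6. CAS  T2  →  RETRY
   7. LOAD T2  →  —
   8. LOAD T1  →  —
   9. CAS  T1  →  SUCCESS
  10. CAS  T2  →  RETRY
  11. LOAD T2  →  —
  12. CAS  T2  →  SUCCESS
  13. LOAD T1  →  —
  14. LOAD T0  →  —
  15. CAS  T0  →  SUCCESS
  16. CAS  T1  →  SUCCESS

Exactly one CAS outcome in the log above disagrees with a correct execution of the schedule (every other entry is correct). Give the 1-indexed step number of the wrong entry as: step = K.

step = 16

Reference trace:
[1] T2.load  rd  (counter 1, T2.r 1)
[2] T1.load  rd  (counter 1, T1.r 1)
[3] T3.load  rd  (counter 1, T3.r 1)
[4] T1.cas  hit  (counter 2, T1.r 1)
[5] T3.cas  miss  (counter 2, T3.r 1)
[6] T2.cas  miss  (counter 2, T2.r 1)
[7] T2.load  rd  (counter 2, T2.r 2)
[8] T1.load  rd  (counter 2, T1.r 2)
[9] T1.cas  hit  (counter 3, T1.r 2)
[10] T2.cas  miss  (counter 3, T2.r 2)
[11] T2.load  rd  (counter 3, T2.r 3)
[12] T2.cas  hit  (counter 4, T2.r 3)
[13] T1.load  rd  (counter 4, T1.r 4)
[14] T0.load  rd  (counter 4, T0.r 4)
[15] T0.cas  hit  (counter 5, T0.r 4)
[16] T1.cas  miss  (counter 5, T1.r 4)
Log disagrees first at step 16.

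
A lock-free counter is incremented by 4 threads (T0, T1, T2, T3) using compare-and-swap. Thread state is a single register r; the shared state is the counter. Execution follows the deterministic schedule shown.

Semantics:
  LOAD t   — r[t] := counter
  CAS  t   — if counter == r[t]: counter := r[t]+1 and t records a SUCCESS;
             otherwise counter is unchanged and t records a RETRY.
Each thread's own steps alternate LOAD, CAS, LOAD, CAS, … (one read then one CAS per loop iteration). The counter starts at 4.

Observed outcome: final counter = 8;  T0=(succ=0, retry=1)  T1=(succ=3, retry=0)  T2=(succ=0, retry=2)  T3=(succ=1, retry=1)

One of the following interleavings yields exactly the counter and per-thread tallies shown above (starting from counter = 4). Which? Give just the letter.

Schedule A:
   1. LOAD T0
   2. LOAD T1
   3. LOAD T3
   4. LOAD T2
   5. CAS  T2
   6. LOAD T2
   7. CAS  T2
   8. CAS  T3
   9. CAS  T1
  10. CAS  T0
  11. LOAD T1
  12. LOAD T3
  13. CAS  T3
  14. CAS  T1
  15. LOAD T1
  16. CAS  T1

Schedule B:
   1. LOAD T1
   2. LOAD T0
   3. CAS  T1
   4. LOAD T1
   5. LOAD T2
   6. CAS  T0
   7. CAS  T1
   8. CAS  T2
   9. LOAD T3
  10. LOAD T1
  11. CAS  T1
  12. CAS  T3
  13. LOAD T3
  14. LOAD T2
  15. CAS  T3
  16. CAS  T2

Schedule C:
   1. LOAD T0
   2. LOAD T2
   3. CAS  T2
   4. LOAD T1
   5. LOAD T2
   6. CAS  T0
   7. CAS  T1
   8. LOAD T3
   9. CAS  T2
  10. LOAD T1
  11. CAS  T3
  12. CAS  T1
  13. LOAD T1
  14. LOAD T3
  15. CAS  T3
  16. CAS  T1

Tracing schedule B:
step 1: T1 LOAD ⇒ load; ctr=4 reg=4
step 2: T0 LOAD ⇒ load; ctr=4 reg=4
step 3: T1 CAS ⇒ ok; ctr=5 reg=4
step 4: T1 LOAD ⇒ load; ctr=5 reg=5
step 5: T2 LOAD ⇒ load; ctr=5 reg=5
step 6: T0 CAS ⇒ retry; ctr=5 reg=4
step 7: T1 CAS ⇒ ok; ctr=6 reg=5
step 8: T2 CAS ⇒ retry; ctr=6 reg=5
step 9: T3 LOAD ⇒ load; ctr=6 reg=6
step 10: T1 LOAD ⇒ load; ctr=6 reg=6
step 11: T1 CAS ⇒ ok; ctr=7 reg=6
step 12: T3 CAS ⇒ retry; ctr=7 reg=6
step 13: T3 LOAD ⇒ load; ctr=7 reg=7
step 14: T2 LOAD ⇒ load; ctr=7 reg=7
step 15: T3 CAS ⇒ ok; ctr=8 reg=7
step 16: T2 CAS ⇒ retry; ctr=8 reg=7

B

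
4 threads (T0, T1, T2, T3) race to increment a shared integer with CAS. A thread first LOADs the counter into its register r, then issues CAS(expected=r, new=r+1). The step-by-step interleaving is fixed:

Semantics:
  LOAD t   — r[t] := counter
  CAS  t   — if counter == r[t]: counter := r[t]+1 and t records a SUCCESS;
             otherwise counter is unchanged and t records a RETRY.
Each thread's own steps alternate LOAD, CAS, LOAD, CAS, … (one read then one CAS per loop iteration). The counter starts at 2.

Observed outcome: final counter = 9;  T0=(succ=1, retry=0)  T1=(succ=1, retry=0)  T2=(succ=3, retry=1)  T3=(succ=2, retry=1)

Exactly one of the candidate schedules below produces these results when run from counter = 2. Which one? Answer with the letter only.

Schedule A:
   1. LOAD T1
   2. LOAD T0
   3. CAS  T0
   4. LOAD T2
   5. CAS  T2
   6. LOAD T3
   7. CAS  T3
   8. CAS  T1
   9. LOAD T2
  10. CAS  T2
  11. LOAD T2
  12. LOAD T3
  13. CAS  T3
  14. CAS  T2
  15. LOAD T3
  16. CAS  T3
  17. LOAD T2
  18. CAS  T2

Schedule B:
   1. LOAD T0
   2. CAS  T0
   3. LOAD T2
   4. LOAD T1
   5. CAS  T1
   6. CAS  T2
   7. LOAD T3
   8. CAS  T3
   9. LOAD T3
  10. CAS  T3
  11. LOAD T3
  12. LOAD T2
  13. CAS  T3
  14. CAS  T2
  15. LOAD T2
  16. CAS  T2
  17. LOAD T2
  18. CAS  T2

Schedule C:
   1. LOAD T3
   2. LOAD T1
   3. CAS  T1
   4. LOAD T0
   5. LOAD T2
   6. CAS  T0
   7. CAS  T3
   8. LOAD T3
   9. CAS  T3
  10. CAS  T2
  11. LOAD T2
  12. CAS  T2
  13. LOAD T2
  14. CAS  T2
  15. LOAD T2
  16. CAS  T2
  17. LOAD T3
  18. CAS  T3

C

Simulating candidate C:
T3 LOAD — after: cnt=2, r=2 — load
T1 LOAD — after: cnt=2, r=2 — load
T1 CAS — after: cnt=3, r=2 — ok
T0 LOAD — after: cnt=3, r=3 — load
T2 LOAD — after: cnt=3, r=3 — load
T0 CAS — after: cnt=4, r=3 — ok
T3 CAS — after: cnt=4, r=2 — retry
T3 LOAD — after: cnt=4, r=4 — load
T3 CAS — after: cnt=5, r=4 — ok
T2 CAS — after: cnt=5, r=3 — retry
T2 LOAD — after: cnt=5, r=5 — load
T2 CAS — after: cnt=6, r=5 — ok
T2 LOAD — after: cnt=6, r=6 — load
T2 CAS — after: cnt=7, r=6 — ok
T2 LOAD — after: cnt=7, r=7 — load
T2 CAS — after: cnt=8, r=7 — ok
T3 LOAD — after: cnt=8, r=8 — load
T3 CAS — after: cnt=9, r=8 — ok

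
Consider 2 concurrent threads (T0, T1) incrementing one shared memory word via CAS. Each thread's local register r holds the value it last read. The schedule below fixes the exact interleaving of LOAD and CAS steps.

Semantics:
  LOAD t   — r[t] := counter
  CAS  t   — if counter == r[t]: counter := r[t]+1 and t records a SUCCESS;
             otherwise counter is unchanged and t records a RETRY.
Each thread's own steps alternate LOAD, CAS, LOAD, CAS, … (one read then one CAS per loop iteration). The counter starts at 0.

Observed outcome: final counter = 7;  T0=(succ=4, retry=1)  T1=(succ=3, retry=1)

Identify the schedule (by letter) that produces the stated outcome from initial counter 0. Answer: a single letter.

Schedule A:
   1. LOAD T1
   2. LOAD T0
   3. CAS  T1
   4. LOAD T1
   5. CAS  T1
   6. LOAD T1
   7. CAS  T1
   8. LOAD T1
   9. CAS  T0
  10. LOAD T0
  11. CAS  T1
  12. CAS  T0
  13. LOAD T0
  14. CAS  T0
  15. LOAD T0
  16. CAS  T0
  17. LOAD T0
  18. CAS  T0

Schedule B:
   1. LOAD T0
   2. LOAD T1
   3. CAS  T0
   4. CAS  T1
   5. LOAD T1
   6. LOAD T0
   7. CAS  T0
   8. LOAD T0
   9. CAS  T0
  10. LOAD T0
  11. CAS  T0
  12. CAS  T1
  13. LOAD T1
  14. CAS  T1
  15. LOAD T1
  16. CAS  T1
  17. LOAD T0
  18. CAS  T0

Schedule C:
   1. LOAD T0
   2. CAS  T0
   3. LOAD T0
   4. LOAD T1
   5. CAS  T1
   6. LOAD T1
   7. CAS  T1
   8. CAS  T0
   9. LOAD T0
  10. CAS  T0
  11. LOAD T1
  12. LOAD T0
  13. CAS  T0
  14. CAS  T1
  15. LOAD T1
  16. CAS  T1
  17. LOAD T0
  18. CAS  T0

Run C:
   1) LOAD T0:  M=0  r_T0=0
   2) CAS  T0:  M=1  r_T0=0 ✓
   3) LOAD T0:  M=1  r_T0=1
   4) LOAD T1:  M=1  r_T1=1
   5) CAS  T1:  M=2  r_T1=1 ✓
   6) LOAD T1:  M=2  r_T1=2
   7) CAS  T1:  M=3  r_T1=2 ✓
   8) CAS  T0:  M=3  r_T0=1 ✗
   9) LOAD T0:  M=3  r_T0=3
  10) CAS  T0:  M=4  r_T0=3 ✓
  11) LOAD T1:  M=4  r_T1=4
  12) LOAD T0:  M=4  r_T0=4
  13) CAS  T0:  M=5  r_T0=4 ✓
  14) CAS  T1:  M=5  r_T1=4 ✗
  15) LOAD T1:  M=5  r_T1=5
  16) CAS  T1:  M=6  r_T1=5 ✓
  17) LOAD T0:  M=6  r_T0=6
  18) CAS  T0:  M=7  r_T0=6 ✓

C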